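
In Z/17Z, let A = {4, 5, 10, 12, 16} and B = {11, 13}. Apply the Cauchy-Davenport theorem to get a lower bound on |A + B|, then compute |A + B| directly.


Cauchy-Davenport: |A + B| ≥ min(p, |A| + |B| - 1) for A, B nonempty in Z/pZ.
|A| = 5, |B| = 2, p = 17.
CD lower bound = min(17, 5 + 2 - 1) = min(17, 6) = 6.
Compute A + B mod 17 directly:
a = 4: 4+11=15, 4+13=0
a = 5: 5+11=16, 5+13=1
a = 10: 10+11=4, 10+13=6
a = 12: 12+11=6, 12+13=8
a = 16: 16+11=10, 16+13=12
A + B = {0, 1, 4, 6, 8, 10, 12, 15, 16}, so |A + B| = 9.
Verify: 9 ≥ 6? Yes ✓.

CD lower bound = 6, actual |A + B| = 9.


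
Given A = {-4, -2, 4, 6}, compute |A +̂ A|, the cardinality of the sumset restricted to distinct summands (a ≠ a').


Restricted sumset: A +̂ A = {a + a' : a ∈ A, a' ∈ A, a ≠ a'}.
Equivalently, take A + A and drop any sum 2a that is achievable ONLY as a + a for a ∈ A (i.e. sums representable only with equal summands).
Enumerate pairs (a, a') with a < a' (symmetric, so each unordered pair gives one sum; this covers all a ≠ a'):
  -4 + -2 = -6
  -4 + 4 = 0
  -4 + 6 = 2
  -2 + 4 = 2
  -2 + 6 = 4
  4 + 6 = 10
Collected distinct sums: {-6, 0, 2, 4, 10}
|A +̂ A| = 5
(Reference bound: |A +̂ A| ≥ 2|A| - 3 for |A| ≥ 2, with |A| = 4 giving ≥ 5.)

|A +̂ A| = 5


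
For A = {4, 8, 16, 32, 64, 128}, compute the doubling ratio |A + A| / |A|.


|A| = 6.
Compute A + A by enumerating all 36 pairs.
A + A = {8, 12, 16, 20, 24, 32, 36, 40, 48, 64, 68, 72, 80, 96, 128, 132, 136, 144, 160, 192, 256}, so |A + A| = 21.
K = |A + A| / |A| = 21/6 = 7/2 ≈ 3.5000.
Reference: AP of size 6 gives K = 11/6 ≈ 1.8333; a fully generic set of size 6 gives K ≈ 3.5000.

|A| = 6, |A + A| = 21, K = 21/6 = 7/2.


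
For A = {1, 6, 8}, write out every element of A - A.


A - A = {a - a' : a, a' ∈ A}.
Compute a - a' for each ordered pair (a, a'):
a = 1: 1-1=0, 1-6=-5, 1-8=-7
a = 6: 6-1=5, 6-6=0, 6-8=-2
a = 8: 8-1=7, 8-6=2, 8-8=0
Collecting distinct values (and noting 0 appears from a-a):
A - A = {-7, -5, -2, 0, 2, 5, 7}
|A - A| = 7

A - A = {-7, -5, -2, 0, 2, 5, 7}


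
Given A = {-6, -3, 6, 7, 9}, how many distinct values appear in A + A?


A + A = {a + a' : a, a' ∈ A}; |A| = 5.
General bounds: 2|A| - 1 ≤ |A + A| ≤ |A|(|A|+1)/2, i.e. 9 ≤ |A + A| ≤ 15.
Lower bound 2|A|-1 is attained iff A is an arithmetic progression.
Enumerate sums a + a' for a ≤ a' (symmetric, so this suffices):
a = -6: -6+-6=-12, -6+-3=-9, -6+6=0, -6+7=1, -6+9=3
a = -3: -3+-3=-6, -3+6=3, -3+7=4, -3+9=6
a = 6: 6+6=12, 6+7=13, 6+9=15
a = 7: 7+7=14, 7+9=16
a = 9: 9+9=18
Distinct sums: {-12, -9, -6, 0, 1, 3, 4, 6, 12, 13, 14, 15, 16, 18}
|A + A| = 14

|A + A| = 14


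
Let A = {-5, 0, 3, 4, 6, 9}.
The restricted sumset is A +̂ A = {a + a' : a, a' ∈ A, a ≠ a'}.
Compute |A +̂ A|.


Restricted sumset: A +̂ A = {a + a' : a ∈ A, a' ∈ A, a ≠ a'}.
Equivalently, take A + A and drop any sum 2a that is achievable ONLY as a + a for a ∈ A (i.e. sums representable only with equal summands).
Enumerate pairs (a, a') with a < a' (symmetric, so each unordered pair gives one sum; this covers all a ≠ a'):
  -5 + 0 = -5
  -5 + 3 = -2
  -5 + 4 = -1
  -5 + 6 = 1
  -5 + 9 = 4
  0 + 3 = 3
  0 + 4 = 4
  0 + 6 = 6
  0 + 9 = 9
  3 + 4 = 7
  3 + 6 = 9
  3 + 9 = 12
  4 + 6 = 10
  4 + 9 = 13
  6 + 9 = 15
Collected distinct sums: {-5, -2, -1, 1, 3, 4, 6, 7, 9, 10, 12, 13, 15}
|A +̂ A| = 13
(Reference bound: |A +̂ A| ≥ 2|A| - 3 for |A| ≥ 2, with |A| = 6 giving ≥ 9.)

|A +̂ A| = 13


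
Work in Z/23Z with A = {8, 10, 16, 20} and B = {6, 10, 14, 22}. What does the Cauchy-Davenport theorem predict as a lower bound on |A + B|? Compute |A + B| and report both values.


Cauchy-Davenport: |A + B| ≥ min(p, |A| + |B| - 1) for A, B nonempty in Z/pZ.
|A| = 4, |B| = 4, p = 23.
CD lower bound = min(23, 4 + 4 - 1) = min(23, 7) = 7.
Compute A + B mod 23 directly:
a = 8: 8+6=14, 8+10=18, 8+14=22, 8+22=7
a = 10: 10+6=16, 10+10=20, 10+14=1, 10+22=9
a = 16: 16+6=22, 16+10=3, 16+14=7, 16+22=15
a = 20: 20+6=3, 20+10=7, 20+14=11, 20+22=19
A + B = {1, 3, 7, 9, 11, 14, 15, 16, 18, 19, 20, 22}, so |A + B| = 12.
Verify: 12 ≥ 7? Yes ✓.

CD lower bound = 7, actual |A + B| = 12.


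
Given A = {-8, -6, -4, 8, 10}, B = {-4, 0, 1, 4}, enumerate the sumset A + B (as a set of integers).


A + B = {a + b : a ∈ A, b ∈ B}.
Enumerate all |A|·|B| = 5·4 = 20 pairs (a, b) and collect distinct sums.
a = -8: -8+-4=-12, -8+0=-8, -8+1=-7, -8+4=-4
a = -6: -6+-4=-10, -6+0=-6, -6+1=-5, -6+4=-2
a = -4: -4+-4=-8, -4+0=-4, -4+1=-3, -4+4=0
a = 8: 8+-4=4, 8+0=8, 8+1=9, 8+4=12
a = 10: 10+-4=6, 10+0=10, 10+1=11, 10+4=14
Collecting distinct sums: A + B = {-12, -10, -8, -7, -6, -5, -4, -3, -2, 0, 4, 6, 8, 9, 10, 11, 12, 14}
|A + B| = 18

A + B = {-12, -10, -8, -7, -6, -5, -4, -3, -2, 0, 4, 6, 8, 9, 10, 11, 12, 14}


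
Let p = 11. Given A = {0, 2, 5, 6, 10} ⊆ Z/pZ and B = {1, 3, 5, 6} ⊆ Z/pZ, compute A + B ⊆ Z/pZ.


Work in Z/11Z: reduce every sum a + b modulo 11.
Enumerate all 20 pairs:
a = 0: 0+1=1, 0+3=3, 0+5=5, 0+6=6
a = 2: 2+1=3, 2+3=5, 2+5=7, 2+6=8
a = 5: 5+1=6, 5+3=8, 5+5=10, 5+6=0
a = 6: 6+1=7, 6+3=9, 6+5=0, 6+6=1
a = 10: 10+1=0, 10+3=2, 10+5=4, 10+6=5
Distinct residues collected: {0, 1, 2, 3, 4, 5, 6, 7, 8, 9, 10}
|A + B| = 11 (out of 11 total residues).

A + B = {0, 1, 2, 3, 4, 5, 6, 7, 8, 9, 10}


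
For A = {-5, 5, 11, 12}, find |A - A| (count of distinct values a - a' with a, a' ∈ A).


A - A = {a - a' : a, a' ∈ A}; |A| = 4.
Bounds: 2|A|-1 ≤ |A - A| ≤ |A|² - |A| + 1, i.e. 7 ≤ |A - A| ≤ 13.
Note: 0 ∈ A - A always (from a - a). The set is symmetric: if d ∈ A - A then -d ∈ A - A.
Enumerate nonzero differences d = a - a' with a > a' (then include -d):
Positive differences: {1, 6, 7, 10, 16, 17}
Full difference set: {0} ∪ (positive diffs) ∪ (negative diffs).
|A - A| = 1 + 2·6 = 13 (matches direct enumeration: 13).

|A - A| = 13


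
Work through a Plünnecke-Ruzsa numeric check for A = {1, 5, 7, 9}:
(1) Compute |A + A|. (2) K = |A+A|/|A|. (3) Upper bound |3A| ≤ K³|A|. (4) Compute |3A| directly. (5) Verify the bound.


|A| = 4.
Step 1: Compute A + A by enumerating all 16 pairs.
A + A = {2, 6, 8, 10, 12, 14, 16, 18}, so |A + A| = 8.
Step 2: Doubling constant K = |A + A|/|A| = 8/4 = 8/4 ≈ 2.0000.
Step 3: Plünnecke-Ruzsa gives |3A| ≤ K³·|A| = (2.0000)³ · 4 ≈ 32.0000.
Step 4: Compute 3A = A + A + A directly by enumerating all triples (a,b,c) ∈ A³; |3A| = 12.
Step 5: Check 12 ≤ 32.0000? Yes ✓.

K = 8/4, Plünnecke-Ruzsa bound K³|A| ≈ 32.0000, |3A| = 12, inequality holds.


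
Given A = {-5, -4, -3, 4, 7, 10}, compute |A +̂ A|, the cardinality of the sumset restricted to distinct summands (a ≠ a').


Restricted sumset: A +̂ A = {a + a' : a ∈ A, a' ∈ A, a ≠ a'}.
Equivalently, take A + A and drop any sum 2a that is achievable ONLY as a + a for a ∈ A (i.e. sums representable only with equal summands).
Enumerate pairs (a, a') with a < a' (symmetric, so each unordered pair gives one sum; this covers all a ≠ a'):
  -5 + -4 = -9
  -5 + -3 = -8
  -5 + 4 = -1
  -5 + 7 = 2
  -5 + 10 = 5
  -4 + -3 = -7
  -4 + 4 = 0
  -4 + 7 = 3
  -4 + 10 = 6
  -3 + 4 = 1
  -3 + 7 = 4
  -3 + 10 = 7
  4 + 7 = 11
  4 + 10 = 14
  7 + 10 = 17
Collected distinct sums: {-9, -8, -7, -1, 0, 1, 2, 3, 4, 5, 6, 7, 11, 14, 17}
|A +̂ A| = 15
(Reference bound: |A +̂ A| ≥ 2|A| - 3 for |A| ≥ 2, with |A| = 6 giving ≥ 9.)

|A +̂ A| = 15


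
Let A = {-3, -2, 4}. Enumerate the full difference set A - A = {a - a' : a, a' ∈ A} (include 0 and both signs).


A - A = {a - a' : a, a' ∈ A}.
Compute a - a' for each ordered pair (a, a'):
a = -3: -3--3=0, -3--2=-1, -3-4=-7
a = -2: -2--3=1, -2--2=0, -2-4=-6
a = 4: 4--3=7, 4--2=6, 4-4=0
Collecting distinct values (and noting 0 appears from a-a):
A - A = {-7, -6, -1, 0, 1, 6, 7}
|A - A| = 7

A - A = {-7, -6, -1, 0, 1, 6, 7}


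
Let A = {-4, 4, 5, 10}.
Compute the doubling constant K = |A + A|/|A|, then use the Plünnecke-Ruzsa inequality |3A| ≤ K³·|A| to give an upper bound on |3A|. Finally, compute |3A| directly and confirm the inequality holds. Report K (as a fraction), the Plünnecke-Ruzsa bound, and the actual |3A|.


|A| = 4.
Step 1: Compute A + A by enumerating all 16 pairs.
A + A = {-8, 0, 1, 6, 8, 9, 10, 14, 15, 20}, so |A + A| = 10.
Step 2: Doubling constant K = |A + A|/|A| = 10/4 = 10/4 ≈ 2.5000.
Step 3: Plünnecke-Ruzsa gives |3A| ≤ K³·|A| = (2.5000)³ · 4 ≈ 62.5000.
Step 4: Compute 3A = A + A + A directly by enumerating all triples (a,b,c) ∈ A³; |3A| = 20.
Step 5: Check 20 ≤ 62.5000? Yes ✓.

K = 10/4, Plünnecke-Ruzsa bound K³|A| ≈ 62.5000, |3A| = 20, inequality holds.


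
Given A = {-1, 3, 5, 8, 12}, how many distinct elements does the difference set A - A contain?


A - A = {a - a' : a, a' ∈ A}; |A| = 5.
Bounds: 2|A|-1 ≤ |A - A| ≤ |A|² - |A| + 1, i.e. 9 ≤ |A - A| ≤ 21.
Note: 0 ∈ A - A always (from a - a). The set is symmetric: if d ∈ A - A then -d ∈ A - A.
Enumerate nonzero differences d = a - a' with a > a' (then include -d):
Positive differences: {2, 3, 4, 5, 6, 7, 9, 13}
Full difference set: {0} ∪ (positive diffs) ∪ (negative diffs).
|A - A| = 1 + 2·8 = 17 (matches direct enumeration: 17).

|A - A| = 17


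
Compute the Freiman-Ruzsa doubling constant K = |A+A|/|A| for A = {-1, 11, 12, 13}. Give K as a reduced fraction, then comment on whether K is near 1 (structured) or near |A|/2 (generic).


|A| = 4.
Compute A + A by enumerating all 16 pairs.
A + A = {-2, 10, 11, 12, 22, 23, 24, 25, 26}, so |A + A| = 9.
K = |A + A| / |A| = 9/4 (already in lowest terms) ≈ 2.2500.
Reference: AP of size 4 gives K = 7/4 ≈ 1.7500; a fully generic set of size 4 gives K ≈ 2.5000.

|A| = 4, |A + A| = 9, K = 9/4.


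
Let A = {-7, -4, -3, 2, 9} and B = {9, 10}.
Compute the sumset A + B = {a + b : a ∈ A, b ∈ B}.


A + B = {a + b : a ∈ A, b ∈ B}.
Enumerate all |A|·|B| = 5·2 = 10 pairs (a, b) and collect distinct sums.
a = -7: -7+9=2, -7+10=3
a = -4: -4+9=5, -4+10=6
a = -3: -3+9=6, -3+10=7
a = 2: 2+9=11, 2+10=12
a = 9: 9+9=18, 9+10=19
Collecting distinct sums: A + B = {2, 3, 5, 6, 7, 11, 12, 18, 19}
|A + B| = 9

A + B = {2, 3, 5, 6, 7, 11, 12, 18, 19}


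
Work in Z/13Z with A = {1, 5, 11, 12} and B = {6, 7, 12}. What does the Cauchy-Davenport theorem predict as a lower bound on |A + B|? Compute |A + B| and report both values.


Cauchy-Davenport: |A + B| ≥ min(p, |A| + |B| - 1) for A, B nonempty in Z/pZ.
|A| = 4, |B| = 3, p = 13.
CD lower bound = min(13, 4 + 3 - 1) = min(13, 6) = 6.
Compute A + B mod 13 directly:
a = 1: 1+6=7, 1+7=8, 1+12=0
a = 5: 5+6=11, 5+7=12, 5+12=4
a = 11: 11+6=4, 11+7=5, 11+12=10
a = 12: 12+6=5, 12+7=6, 12+12=11
A + B = {0, 4, 5, 6, 7, 8, 10, 11, 12}, so |A + B| = 9.
Verify: 9 ≥ 6? Yes ✓.

CD lower bound = 6, actual |A + B| = 9.


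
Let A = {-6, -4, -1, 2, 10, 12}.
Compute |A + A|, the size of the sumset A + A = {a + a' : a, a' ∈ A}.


A + A = {a + a' : a, a' ∈ A}; |A| = 6.
General bounds: 2|A| - 1 ≤ |A + A| ≤ |A|(|A|+1)/2, i.e. 11 ≤ |A + A| ≤ 21.
Lower bound 2|A|-1 is attained iff A is an arithmetic progression.
Enumerate sums a + a' for a ≤ a' (symmetric, so this suffices):
a = -6: -6+-6=-12, -6+-4=-10, -6+-1=-7, -6+2=-4, -6+10=4, -6+12=6
a = -4: -4+-4=-8, -4+-1=-5, -4+2=-2, -4+10=6, -4+12=8
a = -1: -1+-1=-2, -1+2=1, -1+10=9, -1+12=11
a = 2: 2+2=4, 2+10=12, 2+12=14
a = 10: 10+10=20, 10+12=22
a = 12: 12+12=24
Distinct sums: {-12, -10, -8, -7, -5, -4, -2, 1, 4, 6, 8, 9, 11, 12, 14, 20, 22, 24}
|A + A| = 18

|A + A| = 18


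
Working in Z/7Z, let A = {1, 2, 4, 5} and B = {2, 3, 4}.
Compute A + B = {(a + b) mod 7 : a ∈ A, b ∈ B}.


Work in Z/7Z: reduce every sum a + b modulo 7.
Enumerate all 12 pairs:
a = 1: 1+2=3, 1+3=4, 1+4=5
a = 2: 2+2=4, 2+3=5, 2+4=6
a = 4: 4+2=6, 4+3=0, 4+4=1
a = 5: 5+2=0, 5+3=1, 5+4=2
Distinct residues collected: {0, 1, 2, 3, 4, 5, 6}
|A + B| = 7 (out of 7 total residues).

A + B = {0, 1, 2, 3, 4, 5, 6}


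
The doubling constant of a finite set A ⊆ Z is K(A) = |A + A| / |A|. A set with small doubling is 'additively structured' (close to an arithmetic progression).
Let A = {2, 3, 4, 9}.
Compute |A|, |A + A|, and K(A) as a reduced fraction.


|A| = 4.
Compute A + A by enumerating all 16 pairs.
A + A = {4, 5, 6, 7, 8, 11, 12, 13, 18}, so |A + A| = 9.
K = |A + A| / |A| = 9/4 (already in lowest terms) ≈ 2.2500.
Reference: AP of size 4 gives K = 7/4 ≈ 1.7500; a fully generic set of size 4 gives K ≈ 2.5000.

|A| = 4, |A + A| = 9, K = 9/4.


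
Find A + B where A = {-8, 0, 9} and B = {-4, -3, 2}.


A + B = {a + b : a ∈ A, b ∈ B}.
Enumerate all |A|·|B| = 3·3 = 9 pairs (a, b) and collect distinct sums.
a = -8: -8+-4=-12, -8+-3=-11, -8+2=-6
a = 0: 0+-4=-4, 0+-3=-3, 0+2=2
a = 9: 9+-4=5, 9+-3=6, 9+2=11
Collecting distinct sums: A + B = {-12, -11, -6, -4, -3, 2, 5, 6, 11}
|A + B| = 9

A + B = {-12, -11, -6, -4, -3, 2, 5, 6, 11}


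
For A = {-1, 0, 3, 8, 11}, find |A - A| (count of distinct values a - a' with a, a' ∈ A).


A - A = {a - a' : a, a' ∈ A}; |A| = 5.
Bounds: 2|A|-1 ≤ |A - A| ≤ |A|² - |A| + 1, i.e. 9 ≤ |A - A| ≤ 21.
Note: 0 ∈ A - A always (from a - a). The set is symmetric: if d ∈ A - A then -d ∈ A - A.
Enumerate nonzero differences d = a - a' with a > a' (then include -d):
Positive differences: {1, 3, 4, 5, 8, 9, 11, 12}
Full difference set: {0} ∪ (positive diffs) ∪ (negative diffs).
|A - A| = 1 + 2·8 = 17 (matches direct enumeration: 17).

|A - A| = 17


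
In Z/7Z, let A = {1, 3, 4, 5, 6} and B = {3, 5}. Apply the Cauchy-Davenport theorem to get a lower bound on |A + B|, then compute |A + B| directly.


Cauchy-Davenport: |A + B| ≥ min(p, |A| + |B| - 1) for A, B nonempty in Z/pZ.
|A| = 5, |B| = 2, p = 7.
CD lower bound = min(7, 5 + 2 - 1) = min(7, 6) = 6.
Compute A + B mod 7 directly:
a = 1: 1+3=4, 1+5=6
a = 3: 3+3=6, 3+5=1
a = 4: 4+3=0, 4+5=2
a = 5: 5+3=1, 5+5=3
a = 6: 6+3=2, 6+5=4
A + B = {0, 1, 2, 3, 4, 6}, so |A + B| = 6.
Verify: 6 ≥ 6? Yes ✓.

CD lower bound = 6, actual |A + B| = 6.


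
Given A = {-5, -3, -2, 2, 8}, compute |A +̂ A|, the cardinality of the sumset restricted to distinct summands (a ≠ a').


Restricted sumset: A +̂ A = {a + a' : a ∈ A, a' ∈ A, a ≠ a'}.
Equivalently, take A + A and drop any sum 2a that is achievable ONLY as a + a for a ∈ A (i.e. sums representable only with equal summands).
Enumerate pairs (a, a') with a < a' (symmetric, so each unordered pair gives one sum; this covers all a ≠ a'):
  -5 + -3 = -8
  -5 + -2 = -7
  -5 + 2 = -3
  -5 + 8 = 3
  -3 + -2 = -5
  -3 + 2 = -1
  -3 + 8 = 5
  -2 + 2 = 0
  -2 + 8 = 6
  2 + 8 = 10
Collected distinct sums: {-8, -7, -5, -3, -1, 0, 3, 5, 6, 10}
|A +̂ A| = 10
(Reference bound: |A +̂ A| ≥ 2|A| - 3 for |A| ≥ 2, with |A| = 5 giving ≥ 7.)

|A +̂ A| = 10


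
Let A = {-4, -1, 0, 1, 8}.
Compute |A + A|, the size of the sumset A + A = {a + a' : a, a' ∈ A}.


A + A = {a + a' : a, a' ∈ A}; |A| = 5.
General bounds: 2|A| - 1 ≤ |A + A| ≤ |A|(|A|+1)/2, i.e. 9 ≤ |A + A| ≤ 15.
Lower bound 2|A|-1 is attained iff A is an arithmetic progression.
Enumerate sums a + a' for a ≤ a' (symmetric, so this suffices):
a = -4: -4+-4=-8, -4+-1=-5, -4+0=-4, -4+1=-3, -4+8=4
a = -1: -1+-1=-2, -1+0=-1, -1+1=0, -1+8=7
a = 0: 0+0=0, 0+1=1, 0+8=8
a = 1: 1+1=2, 1+8=9
a = 8: 8+8=16
Distinct sums: {-8, -5, -4, -3, -2, -1, 0, 1, 2, 4, 7, 8, 9, 16}
|A + A| = 14

|A + A| = 14


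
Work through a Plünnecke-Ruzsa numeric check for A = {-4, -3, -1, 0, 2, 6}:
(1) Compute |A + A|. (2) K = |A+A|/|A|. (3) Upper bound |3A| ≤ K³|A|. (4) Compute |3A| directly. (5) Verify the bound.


|A| = 6.
Step 1: Compute A + A by enumerating all 36 pairs.
A + A = {-8, -7, -6, -5, -4, -3, -2, -1, 0, 1, 2, 3, 4, 5, 6, 8, 12}, so |A + A| = 17.
Step 2: Doubling constant K = |A + A|/|A| = 17/6 = 17/6 ≈ 2.8333.
Step 3: Plünnecke-Ruzsa gives |3A| ≤ K³·|A| = (2.8333)³ · 6 ≈ 136.4722.
Step 4: Compute 3A = A + A + A directly by enumerating all triples (a,b,c) ∈ A³; |3A| = 27.
Step 5: Check 27 ≤ 136.4722? Yes ✓.

K = 17/6, Plünnecke-Ruzsa bound K³|A| ≈ 136.4722, |3A| = 27, inequality holds.


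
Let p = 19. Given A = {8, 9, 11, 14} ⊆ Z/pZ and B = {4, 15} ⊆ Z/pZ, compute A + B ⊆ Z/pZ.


Work in Z/19Z: reduce every sum a + b modulo 19.
Enumerate all 8 pairs:
a = 8: 8+4=12, 8+15=4
a = 9: 9+4=13, 9+15=5
a = 11: 11+4=15, 11+15=7
a = 14: 14+4=18, 14+15=10
Distinct residues collected: {4, 5, 7, 10, 12, 13, 15, 18}
|A + B| = 8 (out of 19 total residues).

A + B = {4, 5, 7, 10, 12, 13, 15, 18}


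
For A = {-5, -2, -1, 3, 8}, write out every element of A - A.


A - A = {a - a' : a, a' ∈ A}.
Compute a - a' for each ordered pair (a, a'):
a = -5: -5--5=0, -5--2=-3, -5--1=-4, -5-3=-8, -5-8=-13
a = -2: -2--5=3, -2--2=0, -2--1=-1, -2-3=-5, -2-8=-10
a = -1: -1--5=4, -1--2=1, -1--1=0, -1-3=-4, -1-8=-9
a = 3: 3--5=8, 3--2=5, 3--1=4, 3-3=0, 3-8=-5
a = 8: 8--5=13, 8--2=10, 8--1=9, 8-3=5, 8-8=0
Collecting distinct values (and noting 0 appears from a-a):
A - A = {-13, -10, -9, -8, -5, -4, -3, -1, 0, 1, 3, 4, 5, 8, 9, 10, 13}
|A - A| = 17

A - A = {-13, -10, -9, -8, -5, -4, -3, -1, 0, 1, 3, 4, 5, 8, 9, 10, 13}


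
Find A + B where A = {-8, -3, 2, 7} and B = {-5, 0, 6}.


A + B = {a + b : a ∈ A, b ∈ B}.
Enumerate all |A|·|B| = 4·3 = 12 pairs (a, b) and collect distinct sums.
a = -8: -8+-5=-13, -8+0=-8, -8+6=-2
a = -3: -3+-5=-8, -3+0=-3, -3+6=3
a = 2: 2+-5=-3, 2+0=2, 2+6=8
a = 7: 7+-5=2, 7+0=7, 7+6=13
Collecting distinct sums: A + B = {-13, -8, -3, -2, 2, 3, 7, 8, 13}
|A + B| = 9

A + B = {-13, -8, -3, -2, 2, 3, 7, 8, 13}


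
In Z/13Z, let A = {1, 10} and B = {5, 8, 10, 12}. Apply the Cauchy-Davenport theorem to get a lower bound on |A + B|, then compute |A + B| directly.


Cauchy-Davenport: |A + B| ≥ min(p, |A| + |B| - 1) for A, B nonempty in Z/pZ.
|A| = 2, |B| = 4, p = 13.
CD lower bound = min(13, 2 + 4 - 1) = min(13, 5) = 5.
Compute A + B mod 13 directly:
a = 1: 1+5=6, 1+8=9, 1+10=11, 1+12=0
a = 10: 10+5=2, 10+8=5, 10+10=7, 10+12=9
A + B = {0, 2, 5, 6, 7, 9, 11}, so |A + B| = 7.
Verify: 7 ≥ 5? Yes ✓.

CD lower bound = 5, actual |A + B| = 7.


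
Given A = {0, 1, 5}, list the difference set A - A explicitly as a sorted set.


A - A = {a - a' : a, a' ∈ A}.
Compute a - a' for each ordered pair (a, a'):
a = 0: 0-0=0, 0-1=-1, 0-5=-5
a = 1: 1-0=1, 1-1=0, 1-5=-4
a = 5: 5-0=5, 5-1=4, 5-5=0
Collecting distinct values (and noting 0 appears from a-a):
A - A = {-5, -4, -1, 0, 1, 4, 5}
|A - A| = 7

A - A = {-5, -4, -1, 0, 1, 4, 5}


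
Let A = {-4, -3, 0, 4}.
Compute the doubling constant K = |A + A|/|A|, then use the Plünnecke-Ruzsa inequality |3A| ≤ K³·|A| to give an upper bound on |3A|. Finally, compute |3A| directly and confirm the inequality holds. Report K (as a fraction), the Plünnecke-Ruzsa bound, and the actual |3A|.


|A| = 4.
Step 1: Compute A + A by enumerating all 16 pairs.
A + A = {-8, -7, -6, -4, -3, 0, 1, 4, 8}, so |A + A| = 9.
Step 2: Doubling constant K = |A + A|/|A| = 9/4 = 9/4 ≈ 2.2500.
Step 3: Plünnecke-Ruzsa gives |3A| ≤ K³·|A| = (2.2500)³ · 4 ≈ 45.5625.
Step 4: Compute 3A = A + A + A directly by enumerating all triples (a,b,c) ∈ A³; |3A| = 16.
Step 5: Check 16 ≤ 45.5625? Yes ✓.

K = 9/4, Plünnecke-Ruzsa bound K³|A| ≈ 45.5625, |3A| = 16, inequality holds.


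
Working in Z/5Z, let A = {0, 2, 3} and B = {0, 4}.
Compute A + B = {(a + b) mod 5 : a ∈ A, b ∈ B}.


Work in Z/5Z: reduce every sum a + b modulo 5.
Enumerate all 6 pairs:
a = 0: 0+0=0, 0+4=4
a = 2: 2+0=2, 2+4=1
a = 3: 3+0=3, 3+4=2
Distinct residues collected: {0, 1, 2, 3, 4}
|A + B| = 5 (out of 5 total residues).

A + B = {0, 1, 2, 3, 4}


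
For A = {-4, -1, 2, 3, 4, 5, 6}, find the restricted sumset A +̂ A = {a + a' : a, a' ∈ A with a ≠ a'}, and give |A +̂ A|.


Restricted sumset: A +̂ A = {a + a' : a ∈ A, a' ∈ A, a ≠ a'}.
Equivalently, take A + A and drop any sum 2a that is achievable ONLY as a + a for a ∈ A (i.e. sums representable only with equal summands).
Enumerate pairs (a, a') with a < a' (symmetric, so each unordered pair gives one sum; this covers all a ≠ a'):
  -4 + -1 = -5
  -4 + 2 = -2
  -4 + 3 = -1
  -4 + 4 = 0
  -4 + 5 = 1
  -4 + 6 = 2
  -1 + 2 = 1
  -1 + 3 = 2
  -1 + 4 = 3
  -1 + 5 = 4
  -1 + 6 = 5
  2 + 3 = 5
  2 + 4 = 6
  2 + 5 = 7
  2 + 6 = 8
  3 + 4 = 7
  3 + 5 = 8
  3 + 6 = 9
  4 + 5 = 9
  4 + 6 = 10
  5 + 6 = 11
Collected distinct sums: {-5, -2, -1, 0, 1, 2, 3, 4, 5, 6, 7, 8, 9, 10, 11}
|A +̂ A| = 15
(Reference bound: |A +̂ A| ≥ 2|A| - 3 for |A| ≥ 2, with |A| = 7 giving ≥ 11.)

|A +̂ A| = 15


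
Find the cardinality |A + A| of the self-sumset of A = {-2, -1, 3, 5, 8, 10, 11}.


A + A = {a + a' : a, a' ∈ A}; |A| = 7.
General bounds: 2|A| - 1 ≤ |A + A| ≤ |A|(|A|+1)/2, i.e. 13 ≤ |A + A| ≤ 28.
Lower bound 2|A|-1 is attained iff A is an arithmetic progression.
Enumerate sums a + a' for a ≤ a' (symmetric, so this suffices):
a = -2: -2+-2=-4, -2+-1=-3, -2+3=1, -2+5=3, -2+8=6, -2+10=8, -2+11=9
a = -1: -1+-1=-2, -1+3=2, -1+5=4, -1+8=7, -1+10=9, -1+11=10
a = 3: 3+3=6, 3+5=8, 3+8=11, 3+10=13, 3+11=14
a = 5: 5+5=10, 5+8=13, 5+10=15, 5+11=16
a = 8: 8+8=16, 8+10=18, 8+11=19
a = 10: 10+10=20, 10+11=21
a = 11: 11+11=22
Distinct sums: {-4, -3, -2, 1, 2, 3, 4, 6, 7, 8, 9, 10, 11, 13, 14, 15, 16, 18, 19, 20, 21, 22}
|A + A| = 22

|A + A| = 22


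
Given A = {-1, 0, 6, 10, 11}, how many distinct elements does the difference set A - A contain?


A - A = {a - a' : a, a' ∈ A}; |A| = 5.
Bounds: 2|A|-1 ≤ |A - A| ≤ |A|² - |A| + 1, i.e. 9 ≤ |A - A| ≤ 21.
Note: 0 ∈ A - A always (from a - a). The set is symmetric: if d ∈ A - A then -d ∈ A - A.
Enumerate nonzero differences d = a - a' with a > a' (then include -d):
Positive differences: {1, 4, 5, 6, 7, 10, 11, 12}
Full difference set: {0} ∪ (positive diffs) ∪ (negative diffs).
|A - A| = 1 + 2·8 = 17 (matches direct enumeration: 17).

|A - A| = 17


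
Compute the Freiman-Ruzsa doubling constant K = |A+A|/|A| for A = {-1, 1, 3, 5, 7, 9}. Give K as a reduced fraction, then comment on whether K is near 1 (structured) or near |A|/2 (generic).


|A| = 6.
Compute A + A by enumerating all 36 pairs.
A + A = {-2, 0, 2, 4, 6, 8, 10, 12, 14, 16, 18}, so |A + A| = 11.
K = |A + A| / |A| = 11/6 (already in lowest terms) ≈ 1.8333.
Reference: AP of size 6 gives K = 11/6 ≈ 1.8333; a fully generic set of size 6 gives K ≈ 3.5000.

|A| = 6, |A + A| = 11, K = 11/6.


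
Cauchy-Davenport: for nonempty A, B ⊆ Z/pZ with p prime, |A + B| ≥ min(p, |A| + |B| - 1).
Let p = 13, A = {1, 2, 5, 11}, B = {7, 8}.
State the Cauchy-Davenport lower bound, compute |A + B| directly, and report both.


Cauchy-Davenport: |A + B| ≥ min(p, |A| + |B| - 1) for A, B nonempty in Z/pZ.
|A| = 4, |B| = 2, p = 13.
CD lower bound = min(13, 4 + 2 - 1) = min(13, 5) = 5.
Compute A + B mod 13 directly:
a = 1: 1+7=8, 1+8=9
a = 2: 2+7=9, 2+8=10
a = 5: 5+7=12, 5+8=0
a = 11: 11+7=5, 11+8=6
A + B = {0, 5, 6, 8, 9, 10, 12}, so |A + B| = 7.
Verify: 7 ≥ 5? Yes ✓.

CD lower bound = 5, actual |A + B| = 7.


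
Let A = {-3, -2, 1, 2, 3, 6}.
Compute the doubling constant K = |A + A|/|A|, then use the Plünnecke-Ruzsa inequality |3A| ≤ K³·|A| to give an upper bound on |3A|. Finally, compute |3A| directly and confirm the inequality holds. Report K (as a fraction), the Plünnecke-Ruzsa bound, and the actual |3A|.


|A| = 6.
Step 1: Compute A + A by enumerating all 36 pairs.
A + A = {-6, -5, -4, -2, -1, 0, 1, 2, 3, 4, 5, 6, 7, 8, 9, 12}, so |A + A| = 16.
Step 2: Doubling constant K = |A + A|/|A| = 16/6 = 16/6 ≈ 2.6667.
Step 3: Plünnecke-Ruzsa gives |3A| ≤ K³·|A| = (2.6667)³ · 6 ≈ 113.7778.
Step 4: Compute 3A = A + A + A directly by enumerating all triples (a,b,c) ∈ A³; |3A| = 26.
Step 5: Check 26 ≤ 113.7778? Yes ✓.

K = 16/6, Plünnecke-Ruzsa bound K³|A| ≈ 113.7778, |3A| = 26, inequality holds.


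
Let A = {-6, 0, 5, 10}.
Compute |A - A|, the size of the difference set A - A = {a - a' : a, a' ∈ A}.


A - A = {a - a' : a, a' ∈ A}; |A| = 4.
Bounds: 2|A|-1 ≤ |A - A| ≤ |A|² - |A| + 1, i.e. 7 ≤ |A - A| ≤ 13.
Note: 0 ∈ A - A always (from a - a). The set is symmetric: if d ∈ A - A then -d ∈ A - A.
Enumerate nonzero differences d = a - a' with a > a' (then include -d):
Positive differences: {5, 6, 10, 11, 16}
Full difference set: {0} ∪ (positive diffs) ∪ (negative diffs).
|A - A| = 1 + 2·5 = 11 (matches direct enumeration: 11).

|A - A| = 11


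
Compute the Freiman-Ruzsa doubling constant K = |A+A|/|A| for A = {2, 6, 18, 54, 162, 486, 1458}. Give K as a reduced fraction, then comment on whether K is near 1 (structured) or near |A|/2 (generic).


|A| = 7.
Compute A + A by enumerating all 49 pairs.
A + A = {4, 8, 12, 20, 24, 36, 56, 60, 72, 108, 164, 168, 180, 216, 324, 488, 492, 504, 540, 648, 972, 1460, 1464, 1476, 1512, 1620, 1944, 2916}, so |A + A| = 28.
K = |A + A| / |A| = 28/7 = 4/1 ≈ 4.0000.
Reference: AP of size 7 gives K = 13/7 ≈ 1.8571; a fully generic set of size 7 gives K ≈ 4.0000.

|A| = 7, |A + A| = 28, K = 28/7 = 4/1.


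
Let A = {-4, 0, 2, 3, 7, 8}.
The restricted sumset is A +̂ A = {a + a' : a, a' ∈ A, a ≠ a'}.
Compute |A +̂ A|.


Restricted sumset: A +̂ A = {a + a' : a ∈ A, a' ∈ A, a ≠ a'}.
Equivalently, take A + A and drop any sum 2a that is achievable ONLY as a + a for a ∈ A (i.e. sums representable only with equal summands).
Enumerate pairs (a, a') with a < a' (symmetric, so each unordered pair gives one sum; this covers all a ≠ a'):
  -4 + 0 = -4
  -4 + 2 = -2
  -4 + 3 = -1
  -4 + 7 = 3
  -4 + 8 = 4
  0 + 2 = 2
  0 + 3 = 3
  0 + 7 = 7
  0 + 8 = 8
  2 + 3 = 5
  2 + 7 = 9
  2 + 8 = 10
  3 + 7 = 10
  3 + 8 = 11
  7 + 8 = 15
Collected distinct sums: {-4, -2, -1, 2, 3, 4, 5, 7, 8, 9, 10, 11, 15}
|A +̂ A| = 13
(Reference bound: |A +̂ A| ≥ 2|A| - 3 for |A| ≥ 2, with |A| = 6 giving ≥ 9.)

|A +̂ A| = 13


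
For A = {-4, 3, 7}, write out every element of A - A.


A - A = {a - a' : a, a' ∈ A}.
Compute a - a' for each ordered pair (a, a'):
a = -4: -4--4=0, -4-3=-7, -4-7=-11
a = 3: 3--4=7, 3-3=0, 3-7=-4
a = 7: 7--4=11, 7-3=4, 7-7=0
Collecting distinct values (and noting 0 appears from a-a):
A - A = {-11, -7, -4, 0, 4, 7, 11}
|A - A| = 7

A - A = {-11, -7, -4, 0, 4, 7, 11}


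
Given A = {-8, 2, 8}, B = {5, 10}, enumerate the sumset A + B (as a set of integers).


A + B = {a + b : a ∈ A, b ∈ B}.
Enumerate all |A|·|B| = 3·2 = 6 pairs (a, b) and collect distinct sums.
a = -8: -8+5=-3, -8+10=2
a = 2: 2+5=7, 2+10=12
a = 8: 8+5=13, 8+10=18
Collecting distinct sums: A + B = {-3, 2, 7, 12, 13, 18}
|A + B| = 6

A + B = {-3, 2, 7, 12, 13, 18}


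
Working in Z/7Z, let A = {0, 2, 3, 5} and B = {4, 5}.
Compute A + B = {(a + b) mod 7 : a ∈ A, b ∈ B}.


Work in Z/7Z: reduce every sum a + b modulo 7.
Enumerate all 8 pairs:
a = 0: 0+4=4, 0+5=5
a = 2: 2+4=6, 2+5=0
a = 3: 3+4=0, 3+5=1
a = 5: 5+4=2, 5+5=3
Distinct residues collected: {0, 1, 2, 3, 4, 5, 6}
|A + B| = 7 (out of 7 total residues).

A + B = {0, 1, 2, 3, 4, 5, 6}


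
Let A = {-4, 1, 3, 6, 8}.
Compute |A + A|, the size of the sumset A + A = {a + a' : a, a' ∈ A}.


A + A = {a + a' : a, a' ∈ A}; |A| = 5.
General bounds: 2|A| - 1 ≤ |A + A| ≤ |A|(|A|+1)/2, i.e. 9 ≤ |A + A| ≤ 15.
Lower bound 2|A|-1 is attained iff A is an arithmetic progression.
Enumerate sums a + a' for a ≤ a' (symmetric, so this suffices):
a = -4: -4+-4=-8, -4+1=-3, -4+3=-1, -4+6=2, -4+8=4
a = 1: 1+1=2, 1+3=4, 1+6=7, 1+8=9
a = 3: 3+3=6, 3+6=9, 3+8=11
a = 6: 6+6=12, 6+8=14
a = 8: 8+8=16
Distinct sums: {-8, -3, -1, 2, 4, 6, 7, 9, 11, 12, 14, 16}
|A + A| = 12

|A + A| = 12


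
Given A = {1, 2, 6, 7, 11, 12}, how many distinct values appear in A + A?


A + A = {a + a' : a, a' ∈ A}; |A| = 6.
General bounds: 2|A| - 1 ≤ |A + A| ≤ |A|(|A|+1)/2, i.e. 11 ≤ |A + A| ≤ 21.
Lower bound 2|A|-1 is attained iff A is an arithmetic progression.
Enumerate sums a + a' for a ≤ a' (symmetric, so this suffices):
a = 1: 1+1=2, 1+2=3, 1+6=7, 1+7=8, 1+11=12, 1+12=13
a = 2: 2+2=4, 2+6=8, 2+7=9, 2+11=13, 2+12=14
a = 6: 6+6=12, 6+7=13, 6+11=17, 6+12=18
a = 7: 7+7=14, 7+11=18, 7+12=19
a = 11: 11+11=22, 11+12=23
a = 12: 12+12=24
Distinct sums: {2, 3, 4, 7, 8, 9, 12, 13, 14, 17, 18, 19, 22, 23, 24}
|A + A| = 15

|A + A| = 15


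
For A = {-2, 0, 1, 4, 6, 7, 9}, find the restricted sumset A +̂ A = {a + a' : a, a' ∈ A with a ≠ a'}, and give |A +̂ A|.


Restricted sumset: A +̂ A = {a + a' : a ∈ A, a' ∈ A, a ≠ a'}.
Equivalently, take A + A and drop any sum 2a that is achievable ONLY as a + a for a ∈ A (i.e. sums representable only with equal summands).
Enumerate pairs (a, a') with a < a' (symmetric, so each unordered pair gives one sum; this covers all a ≠ a'):
  -2 + 0 = -2
  -2 + 1 = -1
  -2 + 4 = 2
  -2 + 6 = 4
  -2 + 7 = 5
  -2 + 9 = 7
  0 + 1 = 1
  0 + 4 = 4
  0 + 6 = 6
  0 + 7 = 7
  0 + 9 = 9
  1 + 4 = 5
  1 + 6 = 7
  1 + 7 = 8
  1 + 9 = 10
  4 + 6 = 10
  4 + 7 = 11
  4 + 9 = 13
  6 + 7 = 13
  6 + 9 = 15
  7 + 9 = 16
Collected distinct sums: {-2, -1, 1, 2, 4, 5, 6, 7, 8, 9, 10, 11, 13, 15, 16}
|A +̂ A| = 15
(Reference bound: |A +̂ A| ≥ 2|A| - 3 for |A| ≥ 2, with |A| = 7 giving ≥ 11.)

|A +̂ A| = 15


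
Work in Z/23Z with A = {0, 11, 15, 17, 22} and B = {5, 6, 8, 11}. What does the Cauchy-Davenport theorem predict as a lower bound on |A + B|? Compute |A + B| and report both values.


Cauchy-Davenport: |A + B| ≥ min(p, |A| + |B| - 1) for A, B nonempty in Z/pZ.
|A| = 5, |B| = 4, p = 23.
CD lower bound = min(23, 5 + 4 - 1) = min(23, 8) = 8.
Compute A + B mod 23 directly:
a = 0: 0+5=5, 0+6=6, 0+8=8, 0+11=11
a = 11: 11+5=16, 11+6=17, 11+8=19, 11+11=22
a = 15: 15+5=20, 15+6=21, 15+8=0, 15+11=3
a = 17: 17+5=22, 17+6=0, 17+8=2, 17+11=5
a = 22: 22+5=4, 22+6=5, 22+8=7, 22+11=10
A + B = {0, 2, 3, 4, 5, 6, 7, 8, 10, 11, 16, 17, 19, 20, 21, 22}, so |A + B| = 16.
Verify: 16 ≥ 8? Yes ✓.

CD lower bound = 8, actual |A + B| = 16.


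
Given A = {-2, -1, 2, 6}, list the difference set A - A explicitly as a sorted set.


A - A = {a - a' : a, a' ∈ A}.
Compute a - a' for each ordered pair (a, a'):
a = -2: -2--2=0, -2--1=-1, -2-2=-4, -2-6=-8
a = -1: -1--2=1, -1--1=0, -1-2=-3, -1-6=-7
a = 2: 2--2=4, 2--1=3, 2-2=0, 2-6=-4
a = 6: 6--2=8, 6--1=7, 6-2=4, 6-6=0
Collecting distinct values (and noting 0 appears from a-a):
A - A = {-8, -7, -4, -3, -1, 0, 1, 3, 4, 7, 8}
|A - A| = 11

A - A = {-8, -7, -4, -3, -1, 0, 1, 3, 4, 7, 8}


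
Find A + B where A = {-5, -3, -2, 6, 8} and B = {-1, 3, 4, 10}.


A + B = {a + b : a ∈ A, b ∈ B}.
Enumerate all |A|·|B| = 5·4 = 20 pairs (a, b) and collect distinct sums.
a = -5: -5+-1=-6, -5+3=-2, -5+4=-1, -5+10=5
a = -3: -3+-1=-4, -3+3=0, -3+4=1, -3+10=7
a = -2: -2+-1=-3, -2+3=1, -2+4=2, -2+10=8
a = 6: 6+-1=5, 6+3=9, 6+4=10, 6+10=16
a = 8: 8+-1=7, 8+3=11, 8+4=12, 8+10=18
Collecting distinct sums: A + B = {-6, -4, -3, -2, -1, 0, 1, 2, 5, 7, 8, 9, 10, 11, 12, 16, 18}
|A + B| = 17

A + B = {-6, -4, -3, -2, -1, 0, 1, 2, 5, 7, 8, 9, 10, 11, 12, 16, 18}


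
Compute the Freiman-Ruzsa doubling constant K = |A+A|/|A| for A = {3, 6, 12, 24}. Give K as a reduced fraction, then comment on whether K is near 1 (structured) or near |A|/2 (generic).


|A| = 4.
Compute A + A by enumerating all 16 pairs.
A + A = {6, 9, 12, 15, 18, 24, 27, 30, 36, 48}, so |A + A| = 10.
K = |A + A| / |A| = 10/4 = 5/2 ≈ 2.5000.
Reference: AP of size 4 gives K = 7/4 ≈ 1.7500; a fully generic set of size 4 gives K ≈ 2.5000.

|A| = 4, |A + A| = 10, K = 10/4 = 5/2.


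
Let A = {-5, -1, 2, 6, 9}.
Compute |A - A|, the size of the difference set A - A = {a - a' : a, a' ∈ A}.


A - A = {a - a' : a, a' ∈ A}; |A| = 5.
Bounds: 2|A|-1 ≤ |A - A| ≤ |A|² - |A| + 1, i.e. 9 ≤ |A - A| ≤ 21.
Note: 0 ∈ A - A always (from a - a). The set is symmetric: if d ∈ A - A then -d ∈ A - A.
Enumerate nonzero differences d = a - a' with a > a' (then include -d):
Positive differences: {3, 4, 7, 10, 11, 14}
Full difference set: {0} ∪ (positive diffs) ∪ (negative diffs).
|A - A| = 1 + 2·6 = 13 (matches direct enumeration: 13).

|A - A| = 13


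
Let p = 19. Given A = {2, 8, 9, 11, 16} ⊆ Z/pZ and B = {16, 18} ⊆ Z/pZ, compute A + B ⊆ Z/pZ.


Work in Z/19Z: reduce every sum a + b modulo 19.
Enumerate all 10 pairs:
a = 2: 2+16=18, 2+18=1
a = 8: 8+16=5, 8+18=7
a = 9: 9+16=6, 9+18=8
a = 11: 11+16=8, 11+18=10
a = 16: 16+16=13, 16+18=15
Distinct residues collected: {1, 5, 6, 7, 8, 10, 13, 15, 18}
|A + B| = 9 (out of 19 total residues).

A + B = {1, 5, 6, 7, 8, 10, 13, 15, 18}


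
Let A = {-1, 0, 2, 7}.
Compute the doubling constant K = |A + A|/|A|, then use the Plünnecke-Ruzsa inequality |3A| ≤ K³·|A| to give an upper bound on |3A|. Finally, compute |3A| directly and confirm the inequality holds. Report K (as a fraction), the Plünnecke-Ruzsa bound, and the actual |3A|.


|A| = 4.
Step 1: Compute A + A by enumerating all 16 pairs.
A + A = {-2, -1, 0, 1, 2, 4, 6, 7, 9, 14}, so |A + A| = 10.
Step 2: Doubling constant K = |A + A|/|A| = 10/4 = 10/4 ≈ 2.5000.
Step 3: Plünnecke-Ruzsa gives |3A| ≤ K³·|A| = (2.5000)³ · 4 ≈ 62.5000.
Step 4: Compute 3A = A + A + A directly by enumerating all triples (a,b,c) ∈ A³; |3A| = 18.
Step 5: Check 18 ≤ 62.5000? Yes ✓.

K = 10/4, Plünnecke-Ruzsa bound K³|A| ≈ 62.5000, |3A| = 18, inequality holds.


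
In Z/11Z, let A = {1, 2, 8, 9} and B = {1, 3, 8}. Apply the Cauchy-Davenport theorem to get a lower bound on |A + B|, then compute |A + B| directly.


Cauchy-Davenport: |A + B| ≥ min(p, |A| + |B| - 1) for A, B nonempty in Z/pZ.
|A| = 4, |B| = 3, p = 11.
CD lower bound = min(11, 4 + 3 - 1) = min(11, 6) = 6.
Compute A + B mod 11 directly:
a = 1: 1+1=2, 1+3=4, 1+8=9
a = 2: 2+1=3, 2+3=5, 2+8=10
a = 8: 8+1=9, 8+3=0, 8+8=5
a = 9: 9+1=10, 9+3=1, 9+8=6
A + B = {0, 1, 2, 3, 4, 5, 6, 9, 10}, so |A + B| = 9.
Verify: 9 ≥ 6? Yes ✓.

CD lower bound = 6, actual |A + B| = 9.


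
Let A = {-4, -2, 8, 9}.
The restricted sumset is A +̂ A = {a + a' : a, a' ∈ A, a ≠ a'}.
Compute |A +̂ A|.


Restricted sumset: A +̂ A = {a + a' : a ∈ A, a' ∈ A, a ≠ a'}.
Equivalently, take A + A and drop any sum 2a that is achievable ONLY as a + a for a ∈ A (i.e. sums representable only with equal summands).
Enumerate pairs (a, a') with a < a' (symmetric, so each unordered pair gives one sum; this covers all a ≠ a'):
  -4 + -2 = -6
  -4 + 8 = 4
  -4 + 9 = 5
  -2 + 8 = 6
  -2 + 9 = 7
  8 + 9 = 17
Collected distinct sums: {-6, 4, 5, 6, 7, 17}
|A +̂ A| = 6
(Reference bound: |A +̂ A| ≥ 2|A| - 3 for |A| ≥ 2, with |A| = 4 giving ≥ 5.)

|A +̂ A| = 6


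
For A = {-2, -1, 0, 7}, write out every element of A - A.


A - A = {a - a' : a, a' ∈ A}.
Compute a - a' for each ordered pair (a, a'):
a = -2: -2--2=0, -2--1=-1, -2-0=-2, -2-7=-9
a = -1: -1--2=1, -1--1=0, -1-0=-1, -1-7=-8
a = 0: 0--2=2, 0--1=1, 0-0=0, 0-7=-7
a = 7: 7--2=9, 7--1=8, 7-0=7, 7-7=0
Collecting distinct values (and noting 0 appears from a-a):
A - A = {-9, -8, -7, -2, -1, 0, 1, 2, 7, 8, 9}
|A - A| = 11

A - A = {-9, -8, -7, -2, -1, 0, 1, 2, 7, 8, 9}


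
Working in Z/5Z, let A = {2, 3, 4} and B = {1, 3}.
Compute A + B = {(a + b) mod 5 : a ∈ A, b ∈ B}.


Work in Z/5Z: reduce every sum a + b modulo 5.
Enumerate all 6 pairs:
a = 2: 2+1=3, 2+3=0
a = 3: 3+1=4, 3+3=1
a = 4: 4+1=0, 4+3=2
Distinct residues collected: {0, 1, 2, 3, 4}
|A + B| = 5 (out of 5 total residues).

A + B = {0, 1, 2, 3, 4}


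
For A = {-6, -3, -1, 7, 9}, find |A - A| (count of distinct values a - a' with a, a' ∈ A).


A - A = {a - a' : a, a' ∈ A}; |A| = 5.
Bounds: 2|A|-1 ≤ |A - A| ≤ |A|² - |A| + 1, i.e. 9 ≤ |A - A| ≤ 21.
Note: 0 ∈ A - A always (from a - a). The set is symmetric: if d ∈ A - A then -d ∈ A - A.
Enumerate nonzero differences d = a - a' with a > a' (then include -d):
Positive differences: {2, 3, 5, 8, 10, 12, 13, 15}
Full difference set: {0} ∪ (positive diffs) ∪ (negative diffs).
|A - A| = 1 + 2·8 = 17 (matches direct enumeration: 17).

|A - A| = 17


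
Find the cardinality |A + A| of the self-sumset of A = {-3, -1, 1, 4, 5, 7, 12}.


A + A = {a + a' : a, a' ∈ A}; |A| = 7.
General bounds: 2|A| - 1 ≤ |A + A| ≤ |A|(|A|+1)/2, i.e. 13 ≤ |A + A| ≤ 28.
Lower bound 2|A|-1 is attained iff A is an arithmetic progression.
Enumerate sums a + a' for a ≤ a' (symmetric, so this suffices):
a = -3: -3+-3=-6, -3+-1=-4, -3+1=-2, -3+4=1, -3+5=2, -3+7=4, -3+12=9
a = -1: -1+-1=-2, -1+1=0, -1+4=3, -1+5=4, -1+7=6, -1+12=11
a = 1: 1+1=2, 1+4=5, 1+5=6, 1+7=8, 1+12=13
a = 4: 4+4=8, 4+5=9, 4+7=11, 4+12=16
a = 5: 5+5=10, 5+7=12, 5+12=17
a = 7: 7+7=14, 7+12=19
a = 12: 12+12=24
Distinct sums: {-6, -4, -2, 0, 1, 2, 3, 4, 5, 6, 8, 9, 10, 11, 12, 13, 14, 16, 17, 19, 24}
|A + A| = 21

|A + A| = 21


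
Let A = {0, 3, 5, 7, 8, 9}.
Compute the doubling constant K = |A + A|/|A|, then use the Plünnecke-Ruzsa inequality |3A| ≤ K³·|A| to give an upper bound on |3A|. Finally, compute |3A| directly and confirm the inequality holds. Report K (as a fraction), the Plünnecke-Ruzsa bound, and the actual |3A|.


|A| = 6.
Step 1: Compute A + A by enumerating all 36 pairs.
A + A = {0, 3, 5, 6, 7, 8, 9, 10, 11, 12, 13, 14, 15, 16, 17, 18}, so |A + A| = 16.
Step 2: Doubling constant K = |A + A|/|A| = 16/6 = 16/6 ≈ 2.6667.
Step 3: Plünnecke-Ruzsa gives |3A| ≤ K³·|A| = (2.6667)³ · 6 ≈ 113.7778.
Step 4: Compute 3A = A + A + A directly by enumerating all triples (a,b,c) ∈ A³; |3A| = 25.
Step 5: Check 25 ≤ 113.7778? Yes ✓.

K = 16/6, Plünnecke-Ruzsa bound K³|A| ≈ 113.7778, |3A| = 25, inequality holds.


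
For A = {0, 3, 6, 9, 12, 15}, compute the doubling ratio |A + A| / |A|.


|A| = 6.
Compute A + A by enumerating all 36 pairs.
A + A = {0, 3, 6, 9, 12, 15, 18, 21, 24, 27, 30}, so |A + A| = 11.
K = |A + A| / |A| = 11/6 (already in lowest terms) ≈ 1.8333.
Reference: AP of size 6 gives K = 11/6 ≈ 1.8333; a fully generic set of size 6 gives K ≈ 3.5000.

|A| = 6, |A + A| = 11, K = 11/6.


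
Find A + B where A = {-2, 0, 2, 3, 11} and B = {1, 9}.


A + B = {a + b : a ∈ A, b ∈ B}.
Enumerate all |A|·|B| = 5·2 = 10 pairs (a, b) and collect distinct sums.
a = -2: -2+1=-1, -2+9=7
a = 0: 0+1=1, 0+9=9
a = 2: 2+1=3, 2+9=11
a = 3: 3+1=4, 3+9=12
a = 11: 11+1=12, 11+9=20
Collecting distinct sums: A + B = {-1, 1, 3, 4, 7, 9, 11, 12, 20}
|A + B| = 9

A + B = {-1, 1, 3, 4, 7, 9, 11, 12, 20}


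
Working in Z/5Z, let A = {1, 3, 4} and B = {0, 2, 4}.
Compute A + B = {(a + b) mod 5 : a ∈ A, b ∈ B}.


Work in Z/5Z: reduce every sum a + b modulo 5.
Enumerate all 9 pairs:
a = 1: 1+0=1, 1+2=3, 1+4=0
a = 3: 3+0=3, 3+2=0, 3+4=2
a = 4: 4+0=4, 4+2=1, 4+4=3
Distinct residues collected: {0, 1, 2, 3, 4}
|A + B| = 5 (out of 5 total residues).

A + B = {0, 1, 2, 3, 4}


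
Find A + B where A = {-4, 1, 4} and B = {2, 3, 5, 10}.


A + B = {a + b : a ∈ A, b ∈ B}.
Enumerate all |A|·|B| = 3·4 = 12 pairs (a, b) and collect distinct sums.
a = -4: -4+2=-2, -4+3=-1, -4+5=1, -4+10=6
a = 1: 1+2=3, 1+3=4, 1+5=6, 1+10=11
a = 4: 4+2=6, 4+3=7, 4+5=9, 4+10=14
Collecting distinct sums: A + B = {-2, -1, 1, 3, 4, 6, 7, 9, 11, 14}
|A + B| = 10

A + B = {-2, -1, 1, 3, 4, 6, 7, 9, 11, 14}


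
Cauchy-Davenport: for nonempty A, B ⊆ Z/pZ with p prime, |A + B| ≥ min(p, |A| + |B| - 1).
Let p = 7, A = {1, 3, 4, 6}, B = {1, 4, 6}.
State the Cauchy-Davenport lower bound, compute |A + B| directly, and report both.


Cauchy-Davenport: |A + B| ≥ min(p, |A| + |B| - 1) for A, B nonempty in Z/pZ.
|A| = 4, |B| = 3, p = 7.
CD lower bound = min(7, 4 + 3 - 1) = min(7, 6) = 6.
Compute A + B mod 7 directly:
a = 1: 1+1=2, 1+4=5, 1+6=0
a = 3: 3+1=4, 3+4=0, 3+6=2
a = 4: 4+1=5, 4+4=1, 4+6=3
a = 6: 6+1=0, 6+4=3, 6+6=5
A + B = {0, 1, 2, 3, 4, 5}, so |A + B| = 6.
Verify: 6 ≥ 6? Yes ✓.

CD lower bound = 6, actual |A + B| = 6.


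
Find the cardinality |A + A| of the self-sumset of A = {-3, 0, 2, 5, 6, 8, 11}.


A + A = {a + a' : a, a' ∈ A}; |A| = 7.
General bounds: 2|A| - 1 ≤ |A + A| ≤ |A|(|A|+1)/2, i.e. 13 ≤ |A + A| ≤ 28.
Lower bound 2|A|-1 is attained iff A is an arithmetic progression.
Enumerate sums a + a' for a ≤ a' (symmetric, so this suffices):
a = -3: -3+-3=-6, -3+0=-3, -3+2=-1, -3+5=2, -3+6=3, -3+8=5, -3+11=8
a = 0: 0+0=0, 0+2=2, 0+5=5, 0+6=6, 0+8=8, 0+11=11
a = 2: 2+2=4, 2+5=7, 2+6=8, 2+8=10, 2+11=13
a = 5: 5+5=10, 5+6=11, 5+8=13, 5+11=16
a = 6: 6+6=12, 6+8=14, 6+11=17
a = 8: 8+8=16, 8+11=19
a = 11: 11+11=22
Distinct sums: {-6, -3, -1, 0, 2, 3, 4, 5, 6, 7, 8, 10, 11, 12, 13, 14, 16, 17, 19, 22}
|A + A| = 20

|A + A| = 20
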